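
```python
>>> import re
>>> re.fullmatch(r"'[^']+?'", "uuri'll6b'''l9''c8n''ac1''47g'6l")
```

`re.fullmatch` requires the pattern to consume the entire string.
Here the string isn't matched end-to-end, so the call returns None.

None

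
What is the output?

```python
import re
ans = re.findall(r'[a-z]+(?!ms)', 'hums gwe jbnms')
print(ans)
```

A negative assertion filters positions out without eating any characters.
No capturing groups, so `findall` returns the 3 full match strings.

['hums', 'gwe', 'jbnms']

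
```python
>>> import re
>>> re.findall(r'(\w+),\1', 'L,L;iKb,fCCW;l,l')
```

['L', 'l']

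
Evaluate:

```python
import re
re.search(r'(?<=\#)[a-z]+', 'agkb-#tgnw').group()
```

The `(?=…)`/`(?<=…)` assertion just peeks at neighbouring text; it doesn't advance the match position.
`search` walks the string left to right and returns the first match it finds.
The match spans [6:10] → 'tgnw'.

'tgnw'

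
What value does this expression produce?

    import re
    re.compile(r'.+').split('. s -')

Pattern: one or more of any character.
Matches to split on: at [0:5] → '. s -'.
The string is cut at each match, leaving 2 pieces.

['', '']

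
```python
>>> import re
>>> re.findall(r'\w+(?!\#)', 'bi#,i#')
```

['b']

Because the assertion is negative and zero-width, positions next to the forbidden text are skipped.
Since nothing is captured, `findall` lists the 1 matched substring directly.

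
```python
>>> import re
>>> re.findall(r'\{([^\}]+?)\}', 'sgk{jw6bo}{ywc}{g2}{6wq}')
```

['jw6bo', 'ywc', 'g2', '6wq']

One capturing group, so `findall` returns just the captured substring from each match — 4 in all.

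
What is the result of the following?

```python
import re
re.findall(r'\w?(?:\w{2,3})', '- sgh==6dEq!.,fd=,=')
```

['sgh', '6dEq', 'fd']

`findall` yields the raw match text (3 of them) because the pattern has no groups.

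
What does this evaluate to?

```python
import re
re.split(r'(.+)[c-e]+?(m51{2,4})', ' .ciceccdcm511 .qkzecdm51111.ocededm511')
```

The pattern matches one or more of any character (captured); then one or more of a character in [c-e] (lazy); then the literal 'm5', then 2 to 4 of the literal '1' (captured).
Matches to split on: at [0:39] → ' .ciceccdcm511 .qkzecdm51111.ocededm511'.
The group in the pattern means `split` returns the separators' captures alongside the pieces.

['', ' .ciceccdcm511 .qkzecdm51111.ocede', 'm511', '']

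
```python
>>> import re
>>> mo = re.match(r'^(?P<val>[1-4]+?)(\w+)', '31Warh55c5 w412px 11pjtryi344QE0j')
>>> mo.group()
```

'31Warh55c5'

This matches anchored at the start of the string; then one or more of a character in [1-4] (lazy) (captured as 'val'); then one or more of a word character (captured).
`re.match` only tries the pattern at the start of the string.
The match spans [0:10] → '31Warh55c5'.
Captured: group 1 = '3', group 2 = '1Warh55c5'.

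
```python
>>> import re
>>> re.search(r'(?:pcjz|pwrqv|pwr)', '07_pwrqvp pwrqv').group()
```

Alternation tries branches left to right and keeps the first one that lets the overall match succeed at that position.
The match spans [3:8] → 'pwrqv'.

'pwrqv'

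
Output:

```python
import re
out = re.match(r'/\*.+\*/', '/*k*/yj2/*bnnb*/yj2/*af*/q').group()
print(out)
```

/*k*/yj2/*bnnb*/yj2/*af*/

`re.match` won't scan ahead — the pattern has to work from the very first character.
The match spans [0:25] → '/*k*/yj2/*bnnb*/yj2/*af*/'.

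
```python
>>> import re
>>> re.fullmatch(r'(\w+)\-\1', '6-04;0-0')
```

None

`re.fullmatch` is like wrapping the pattern in `^…$` (in single-line mode).
Here there's no way to consume every character, so the call returns None.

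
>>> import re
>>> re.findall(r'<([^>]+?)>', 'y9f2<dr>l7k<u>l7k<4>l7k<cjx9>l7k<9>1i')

['dr', 'u', '4', 'cjx9', '9']

Matches: at [4:8] match '<dr>', group 1 = 'dr'; at [11:14] match '<u>', group 1 = 'u'; at [17:20] match '<4>', group 1 = '4'; at [23:29] match '<cjx9>', group 1 = 'cjx9'; at [32:35] match '<9>', group 1 = '9'.
`findall` collects group 1 from each match (5 total).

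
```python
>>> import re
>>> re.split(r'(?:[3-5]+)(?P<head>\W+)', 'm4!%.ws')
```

This matches one or more of a character in [3-5] (non-capturing group); then one or more of a non-word character (captured as 'head').
Matches to split on: at [1:5] → '4!%.'.
With a capturing group present, the delimiter's captured portion is kept in the result list.

['m', '!%.', 'ws']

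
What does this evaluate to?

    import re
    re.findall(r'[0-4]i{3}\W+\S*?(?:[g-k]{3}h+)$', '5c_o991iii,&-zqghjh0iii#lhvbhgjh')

['1iii,&-zqghjh0iii#lhvbhgjh']

The pattern matches a character in [0-4]; then exactly 3 of a literal 'i', then one or more of a non-word character, then zero or more of a non-whitespace character (lazy); then exactly 3 of a character in [g-k], then one or more of the literal 'h' (non-capturing group); then anchored at the end.
`findall` yields the raw match text (1 of them) because the pattern has no groups.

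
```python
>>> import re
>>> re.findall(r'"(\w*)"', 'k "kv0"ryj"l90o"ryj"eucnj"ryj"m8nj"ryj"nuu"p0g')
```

['kv0', 'l90o', 'eucnj', 'm8nj', 'nuu']

Walking the string: at [2:7] match '"kv0"', group 1 = 'kv0'; at [10:16] match '"l90o"', group 1 = 'l90o'; at [19:26] match '"eucnj"', group 1 = 'eucnj'; at [29:35] match '"m8nj"', group 1 = 'm8nj'; at [38:43] match '"nuu"', group 1 = 'nuu'.
One capturing group, so `findall` returns just the captured substring from each match — 5 in all.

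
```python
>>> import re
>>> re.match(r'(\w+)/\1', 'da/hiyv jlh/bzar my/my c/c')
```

`\1` is not a pattern — it's the concrete string captured by group 1, re-applied verbatim.
With `match`, the pattern is implicitly anchored at the beginning.
Here the pattern fails at index 0, so the call returns None.

None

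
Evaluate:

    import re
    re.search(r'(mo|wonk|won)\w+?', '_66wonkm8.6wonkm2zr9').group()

Alternation tries branches left to right and keeps the first one that lets the overall match succeed at that position.
`search` walks the string left to right and returns the first match it finds.
The match spans [3:8] → 'wonkm'.
Captured: group 1 = 'wonk'.

'wonkm'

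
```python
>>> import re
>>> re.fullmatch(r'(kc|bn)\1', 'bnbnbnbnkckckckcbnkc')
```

The backreference `\1` re-matches whatever the first group consumed, character for character.
For `fullmatch`, every character of the input must be accounted for by the pattern.
Here there's no way to consume every character, so the call returns None.

None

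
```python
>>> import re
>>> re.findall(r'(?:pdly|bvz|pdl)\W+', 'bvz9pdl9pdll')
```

[]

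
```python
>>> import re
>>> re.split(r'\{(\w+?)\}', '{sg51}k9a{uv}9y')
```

['', 'sg51', 'k9a', 'uv', '9y']

`re.split` interleaves the captured-group text with the surrounding fragments.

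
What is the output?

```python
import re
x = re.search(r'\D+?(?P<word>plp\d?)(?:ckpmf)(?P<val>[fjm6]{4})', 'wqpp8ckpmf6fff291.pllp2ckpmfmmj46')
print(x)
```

Here nothing in the string fits, so the call returns None.

None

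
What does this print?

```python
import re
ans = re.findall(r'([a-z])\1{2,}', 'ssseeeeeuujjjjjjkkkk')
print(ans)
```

['s', 'e', 'j', 'k']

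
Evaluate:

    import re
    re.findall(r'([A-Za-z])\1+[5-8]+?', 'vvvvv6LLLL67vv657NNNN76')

['v', 'L', 'v', 'N']

After group 1 captures some text, `\1` only succeeds where that same text appears again.
Walking the string: at [0:6] match 'vvvvv6', group 1 = 'v'; at [6:11] match 'LLLL6', group 1 = 'L'; at [12:15] match 'vv6', group 1 = 'v'; at [17:22] match 'NNNN7', group 1 = 'N'.
With a single group, `findall` returns only what that group captured — 4 items.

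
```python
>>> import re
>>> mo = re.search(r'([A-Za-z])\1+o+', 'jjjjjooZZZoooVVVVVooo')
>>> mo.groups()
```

('j',)

`\1` has to match the exact text group 1 already captured.
`search` walks the string left to right and returns the first match it finds.
The match spans [0:7] → 'jjjjjoo'.
Captured: group 1 = 'j'.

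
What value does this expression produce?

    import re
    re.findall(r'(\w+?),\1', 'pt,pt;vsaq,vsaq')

After group 1 captures some text, `\1` only succeeds where that same text appears again.
Matches: at [0:5] match 'pt,pt', group 1 = 'pt'; at [6:15] match 'vsaq,vsaq', group 1 = 'vsaq'.
One capturing group, so `findall` returns just the captured substring from each match — 2 in all.

['pt', 'vsaq']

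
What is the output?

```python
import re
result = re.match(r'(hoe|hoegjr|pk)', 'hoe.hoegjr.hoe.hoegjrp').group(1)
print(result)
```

With `match`, the pattern is implicitly anchored at the beginning.
The match spans [0:3] → 'hoe'.
Captured: group 1 = 'hoe'.

hoe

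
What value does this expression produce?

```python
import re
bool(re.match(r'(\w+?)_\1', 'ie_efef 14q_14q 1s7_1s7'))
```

After group 1 captures some text, `\1` only succeeds where that same text appears again.
`re.match` won't scan ahead — the pattern has to work from the very first character.
Here the string doesn't start with a match, so the call returns None, and `bool(None)` is False.

False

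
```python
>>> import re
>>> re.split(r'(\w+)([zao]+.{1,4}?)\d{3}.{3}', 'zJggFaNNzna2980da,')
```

Pattern: one or more of a word character (captured); then one or more of one of [zao], then 1 to 4 of any character (lazy) (captured); then exactly 3 of a digit, then exactly 3 of any character.
The group in the pattern means `split` returns the separators' captures alongside the pieces.

['', 'zJggFaNNzn', 'a2', '']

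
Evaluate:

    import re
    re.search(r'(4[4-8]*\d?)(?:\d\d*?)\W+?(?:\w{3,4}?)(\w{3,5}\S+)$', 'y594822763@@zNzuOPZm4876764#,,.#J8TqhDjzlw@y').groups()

('482', 'uOPZm4876764#,,.#J8TqhDjzlw@y')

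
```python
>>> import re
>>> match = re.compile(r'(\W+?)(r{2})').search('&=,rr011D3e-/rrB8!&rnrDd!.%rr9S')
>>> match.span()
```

(0, 5)

This matches one or more of a non-word character (lazy) (captured); then exactly 2 of a literal 'r' (captured).
Unlike `match`, `search` isn't anchored — it looks for the pattern anywhere in the string.
The match spans [0:5] → '&=,rr'.
Captured: group 1 = '&=,', group 2 = 'rr'.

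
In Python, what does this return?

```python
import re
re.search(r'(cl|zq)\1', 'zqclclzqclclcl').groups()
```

('cl',)

A backreference is literal: `\1` must see the identical characters the first group matched.
`search` walks the string left to right and returns the first match it finds.
The match spans [2:6] → 'clcl'.
Captured: group 1 = 'cl'.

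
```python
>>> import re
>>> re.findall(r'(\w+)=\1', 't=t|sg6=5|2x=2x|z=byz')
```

`\1` is not a pattern — it's the concrete string captured by group 1, re-applied verbatim.
`findall` collects group 1 from each match (2 total).

['t', '2x']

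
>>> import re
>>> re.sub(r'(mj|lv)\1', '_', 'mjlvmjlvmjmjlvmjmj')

'mjlvmjlv_lv_'

A backreference is literal: `\1` must see the identical characters the first group matched.
`sub` substitutes '_' at each match site.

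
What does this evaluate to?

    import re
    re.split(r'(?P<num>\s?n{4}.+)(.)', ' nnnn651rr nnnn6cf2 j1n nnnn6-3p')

The pattern matches optionally whitespace, then exactly 4 of the literal 'n', then one or more of any character (captured as 'num'); then any character (captured).
Matches to split on: at [0:32] → ' nnnn651rr nnnn6cf2 j1n nnnn6-3p'.
Because the pattern has a capturing group, `split` also inserts each captured text between the pieces.

['', ' nnnn651rr nnnn6cf2 j1n nnnn6-3', 'p', '']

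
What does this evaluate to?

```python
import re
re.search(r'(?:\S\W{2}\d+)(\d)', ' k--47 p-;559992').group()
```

The pattern matches a non-whitespace character, then exactly 2 of a non-word character, then one or more of a digit (non-capturing group); then a digit (captured).
The match spans [1:6] → 'k--47'.

'k--47'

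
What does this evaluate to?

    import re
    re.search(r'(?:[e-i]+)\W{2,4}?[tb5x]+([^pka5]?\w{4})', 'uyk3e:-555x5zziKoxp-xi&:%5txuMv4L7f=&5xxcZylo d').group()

Pattern: one or more of a character in [e-i] (non-capturing group); then 2 to 4 of a non-word character (lazy), then one or more of one of [tb5x]; then optionally any character except [pka5], then exactly 4 of a word character (captured).
Unlike `match`, `search` isn't anchored — it looks for the pattern anywhere in the string.
The match spans [4:17] → 'e:-555x5zziKo'.
Captured: group 1 = 'zziKo'.

'e:-555x5zziKo'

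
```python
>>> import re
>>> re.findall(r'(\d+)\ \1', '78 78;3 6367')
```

['78']

After group 1 captures some text, `\1` only succeeds where that same text appears again.
Matches: at [0:5] match '78 78', group 1 = '78'.
Because there's exactly one group, `findall` drops the full match and keeps group 1 from the one hit.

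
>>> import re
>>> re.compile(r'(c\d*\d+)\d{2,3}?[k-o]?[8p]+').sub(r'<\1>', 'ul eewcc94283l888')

The pattern matches the literal 'c', then zero or more of a digit, then one or more of a digit (captured); then 2 to 3 of a digit (lazy), then optionally a character in [k-o], then one or more of one of [8p].
Each match is replaced using the text its own group 1 captured.

'ul eewc<c942>'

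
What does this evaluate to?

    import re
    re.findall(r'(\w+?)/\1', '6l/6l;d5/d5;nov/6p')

['6l', 'd5']

The backreference `\1` re-matches whatever the first group consumed, character for character.
Because there's exactly one group, `findall` drops the full match and keeps group 1 from each hit.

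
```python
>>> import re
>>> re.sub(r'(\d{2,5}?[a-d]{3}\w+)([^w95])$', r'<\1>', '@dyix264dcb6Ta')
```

The pattern matches 2 to 5 of a digit (lazy), then exactly 3 of a character in [a-d], then one or more of a word character (captured); then any character except [w95] (captured); then anchored at the end.
Matches: at [5:14] → '264dcb6Ta'.
Each match is replaced using the text its own group 1 captured.

'@dyix<264dcb6T>'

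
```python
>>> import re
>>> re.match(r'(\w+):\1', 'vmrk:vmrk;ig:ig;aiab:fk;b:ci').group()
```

'vmrk:vmrk'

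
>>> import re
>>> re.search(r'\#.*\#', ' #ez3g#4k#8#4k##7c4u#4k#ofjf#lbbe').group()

'#ez3g#4k#8#4k##7c4u#4k#ofjf#'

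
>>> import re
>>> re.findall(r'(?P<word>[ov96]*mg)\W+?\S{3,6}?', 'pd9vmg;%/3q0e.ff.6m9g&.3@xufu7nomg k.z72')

['9vmg', 'omg']

The pattern matches zero or more of one of [ov96], then the literal 'mg' (captured as 'word'); then one or more of a non-word character (lazy); then 3 to 6 of a non-whitespace character (lazy).
Scanning left to right: at [2:10] match '9vmg;%/3', group 1 = '9vmg'; at [31:38] match 'omg k.z', group 1 = 'omg'.
One capturing group, so `findall` returns just the captured substring from each match — 2 in all.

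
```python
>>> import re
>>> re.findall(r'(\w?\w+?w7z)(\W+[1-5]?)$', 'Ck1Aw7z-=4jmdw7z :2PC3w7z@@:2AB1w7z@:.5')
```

This matches optionally a word character, then one or more of a word character (lazy), then the literal 'w7z' (captured); then one or more of a non-word character, then optionally a character in [1-5] (captured); then anchored at the end.
Matches: at [28:39] match '2AB1w7z@:.5', groups = ('2AB1w7z', '@:.5').
`findall` packs the 2 group values into a tuple for every match.

[('2AB1w7z', '@:.5')]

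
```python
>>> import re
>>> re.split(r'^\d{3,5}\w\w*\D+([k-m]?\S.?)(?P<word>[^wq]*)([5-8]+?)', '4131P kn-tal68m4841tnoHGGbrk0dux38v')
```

['', '68', 'm4841tnoHGGbrk0dux3', '8', 'v']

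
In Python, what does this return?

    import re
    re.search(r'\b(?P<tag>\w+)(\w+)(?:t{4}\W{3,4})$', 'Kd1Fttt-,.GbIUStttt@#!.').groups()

('GbIU', 'S')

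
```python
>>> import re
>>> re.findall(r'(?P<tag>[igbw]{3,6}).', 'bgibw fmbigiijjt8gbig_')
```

['bgibw', 'bigii', 'gbig']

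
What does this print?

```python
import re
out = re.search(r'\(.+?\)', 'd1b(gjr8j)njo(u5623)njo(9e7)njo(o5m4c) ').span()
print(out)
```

Because the quantifier is non-greedy, it stops expanding at the earliest point where the rest of the pattern can succeed.
Unlike `match`, `search` isn't anchored — it looks for the pattern anywhere in the string.
The match spans [3:10] → '(gjr8j)'.

(3, 10)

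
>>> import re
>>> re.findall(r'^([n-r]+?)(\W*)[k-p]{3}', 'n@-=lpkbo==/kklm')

[('n', '@-=')]

Multiple groups make `findall` return tuples — one 2-tuple for the one match.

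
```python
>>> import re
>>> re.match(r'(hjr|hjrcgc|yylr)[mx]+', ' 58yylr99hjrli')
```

None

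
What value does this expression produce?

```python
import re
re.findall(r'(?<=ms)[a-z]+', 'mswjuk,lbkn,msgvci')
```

['wjuk', 'gvci']

The positive lookaround only admits positions where the adjacent text matches; those characters stay outside the span.
Walking the string: at [2:6] → 'wjuk'; at [14:18] → 'gvci'.
No capturing groups, so `findall` returns the 2 full match strings.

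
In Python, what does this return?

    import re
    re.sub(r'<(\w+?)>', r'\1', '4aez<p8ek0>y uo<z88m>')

'4aezp8ek0y uoz88m'

Matches: at [4:11] → '<p8ek0>'; at [15:21] → '<z88m>'.
The replacement refers to a captured group, so each match is rewritten using its own captured text.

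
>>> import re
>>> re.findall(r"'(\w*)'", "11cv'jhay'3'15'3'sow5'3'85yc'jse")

With a single group, `findall` returns only what that group captured — 4 items.

['jhay', '15', 'sow5', '85yc']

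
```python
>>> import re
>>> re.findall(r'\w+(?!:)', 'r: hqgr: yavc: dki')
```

['hqg', 'yav', 'dki']

`(?!…)`/`(?<!…)` only lets a position through if the neighbouring text does NOT match; no characters are consumed.
Scanning left to right: at [3:6] → 'hqg'; at [9:12] → 'yav'; at [15:18] → 'dki'.
No capturing groups, so `findall` returns the 3 full match strings.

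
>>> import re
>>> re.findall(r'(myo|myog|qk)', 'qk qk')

['qk', 'qk']

Scanning left to right: at [0:2] match 'qk', group 1 = 'qk'; at [3:5] match 'qk', group 1 = 'qk'.
`findall` collects group 1 from each match (2 total).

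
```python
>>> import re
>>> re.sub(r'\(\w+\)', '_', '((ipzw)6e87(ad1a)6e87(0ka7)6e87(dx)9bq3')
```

'(_6e87_6e87_6e87_9bq3'

Matches: at [1:7] → '(ipzw)'; at [11:17] → '(ad1a)'; at [21:27] → '(0ka7)'; at [31:35] → '(dx)'.
Every occurrence is swapped for '_'.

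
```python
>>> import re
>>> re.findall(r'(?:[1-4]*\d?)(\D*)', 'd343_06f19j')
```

The pattern matches zero or more of a character in [1-4], then optionally a digit (non-capturing group); then zero or more of a non-digit (captured).
`findall` collects group 1 from each match (6 total).

['d', '_', '', 'f', 'j', '']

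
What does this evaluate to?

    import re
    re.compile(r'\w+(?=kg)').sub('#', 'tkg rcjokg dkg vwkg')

'#kg #kg #kg #kg'

The positive lookaround only admits positions where the adjacent text matches; those characters stay outside the span.
Matches: at [0:1] → 't'; at [4:8] → 'rcjo'; at [11:12] → 'd'; at [15:17] → 'vw'.
Each match is replaced by '#'.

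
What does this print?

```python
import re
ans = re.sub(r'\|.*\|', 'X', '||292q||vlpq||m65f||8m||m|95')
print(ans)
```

Matches: at [0:26] → '||292q||vlpq||m65f||8m||m|'.
Each match is replaced by 'X'.

X95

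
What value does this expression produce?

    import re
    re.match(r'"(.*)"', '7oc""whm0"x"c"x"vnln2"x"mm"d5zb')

None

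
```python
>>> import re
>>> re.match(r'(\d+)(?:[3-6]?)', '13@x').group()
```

Pattern: one or more of a digit (captured); then optionally a character in [3-6] (non-capturing group).
`re.match` won't scan ahead — the pattern has to work from the very first character.
The match spans [0:2] → '13'.
Captured: group 1 = '13'.

'13'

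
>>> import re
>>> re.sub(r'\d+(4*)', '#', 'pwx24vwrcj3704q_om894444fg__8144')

'pwx#vwrcj#q_om#fg__#'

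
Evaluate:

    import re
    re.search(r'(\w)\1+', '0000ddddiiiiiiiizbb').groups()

`\1` is not a pattern — it's the concrete string captured by group 1, re-applied verbatim.
`re.search` scans for the first position where the pattern succeeds.
The match spans [0:4] → '0000'.
Captured: group 1 = '0'.

('0',)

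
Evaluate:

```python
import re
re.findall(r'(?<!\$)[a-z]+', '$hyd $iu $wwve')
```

['yd', 'u', 'wve']

The negative lookaround is zero-width — it rules out positions where the adjacent text would match, without consuming anything.
`findall` yields the raw match text (3 of them) because the pattern has no groups.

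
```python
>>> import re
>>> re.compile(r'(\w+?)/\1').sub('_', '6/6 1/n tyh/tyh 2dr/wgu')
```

'_ 1/n _ 2dr/wgu'

`\1` is not a pattern — it's the concrete string captured by group 1, re-applied verbatim.
Matches: at [0:3] → '6/6'; at [8:15] → 'tyh/tyh'.
Each match is replaced by '_'.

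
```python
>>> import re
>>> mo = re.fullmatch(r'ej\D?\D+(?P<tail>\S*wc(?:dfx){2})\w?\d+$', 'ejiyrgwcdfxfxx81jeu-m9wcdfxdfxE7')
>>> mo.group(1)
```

'81jeu-m9wcdfxdfx'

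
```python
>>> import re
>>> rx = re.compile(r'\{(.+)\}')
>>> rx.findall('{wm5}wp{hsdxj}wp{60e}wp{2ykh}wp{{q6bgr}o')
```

['wm5}wp{hsdxj}wp{60e}wp{2ykh}wp{{q6bgr']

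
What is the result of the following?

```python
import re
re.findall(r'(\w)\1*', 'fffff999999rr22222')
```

['f', '9', 'r', '2']

A backreference is literal: `\1` must see the identical characters the first group matched.
`findall` collects group 1 from each match (4 total).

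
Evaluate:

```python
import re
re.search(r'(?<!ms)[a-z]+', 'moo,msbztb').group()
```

'moo'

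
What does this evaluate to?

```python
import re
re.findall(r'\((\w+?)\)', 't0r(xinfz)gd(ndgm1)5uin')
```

['xinfz', 'ndgm1']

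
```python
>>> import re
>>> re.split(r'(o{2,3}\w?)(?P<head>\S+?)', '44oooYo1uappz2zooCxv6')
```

['44', 'oooY', 'o', '1uappz2z', 'ooC', 'x', 'v6']

This matches 2 to 3 of a literal 'o', then optionally a word character (captured); then one or more of a non-whitespace character (lazy) (captured as 'head').
Because the quantifier is non-greedy, it stops expanding at the earliest point where the rest of the pattern can succeed.
Matches to split on: at [2:7] → 'oooYo'; at [15:19] → 'ooCx'.
`re.split` interleaves the captured-group text with the surrounding fragments.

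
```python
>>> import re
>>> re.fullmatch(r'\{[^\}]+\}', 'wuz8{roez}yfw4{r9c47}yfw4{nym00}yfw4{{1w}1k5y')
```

None

For `fullmatch`, every character of the input must be accounted for by the pattern.
Here there's no way to consume every character, so the call returns None.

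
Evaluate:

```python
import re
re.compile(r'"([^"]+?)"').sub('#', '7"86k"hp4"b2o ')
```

'7#hp4"b2o '

Each match is replaced by '#'.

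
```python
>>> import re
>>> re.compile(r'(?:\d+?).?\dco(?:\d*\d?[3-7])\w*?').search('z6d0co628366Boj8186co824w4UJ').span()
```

(1, 12)

This matches one or more of a digit (lazy) (non-capturing group); then optionally any character, then a digit, then the literal 'co'; then zero or more of a digit, then optionally a digit, then a character in [3-7] (non-capturing group); then zero or more of a word character (lazy).
Because the quantifier is non-greedy, it stops expanding at the earliest point where the rest of the pattern can succeed.
`search` walks the string left to right and returns the first match it finds.
The match spans [1:12] → '6d0co628366'.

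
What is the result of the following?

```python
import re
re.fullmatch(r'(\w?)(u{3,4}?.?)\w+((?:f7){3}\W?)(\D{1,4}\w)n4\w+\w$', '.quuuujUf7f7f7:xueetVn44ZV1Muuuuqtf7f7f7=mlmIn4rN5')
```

This matches optionally a word character (captured); then 3 to 4 of the literal 'u' (lazy), then optionally any character (captured); then one or more of a word character; then the literal 'f7' repeated 3 times, then optionally a non-word character (captured); then 1 to 4 of a non-digit, then a word character (captured); then the literal 'n4', then one or more of a word character, then a word character; then anchored at the end.
`fullmatch` succeeds only if the pattern covers the string from start to end.
Here there's no way to consume every character, so the call returns None.

None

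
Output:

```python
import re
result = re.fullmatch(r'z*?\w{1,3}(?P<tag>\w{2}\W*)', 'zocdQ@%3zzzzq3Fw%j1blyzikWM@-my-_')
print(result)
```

For `fullmatch`, every character of the input must be accounted for by the pattern.
Here there's no way to consume every character, so the call returns None.

None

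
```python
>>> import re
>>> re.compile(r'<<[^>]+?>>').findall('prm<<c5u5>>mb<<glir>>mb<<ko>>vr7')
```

['<<c5u5>>', '<<glir>>', '<<ko>>']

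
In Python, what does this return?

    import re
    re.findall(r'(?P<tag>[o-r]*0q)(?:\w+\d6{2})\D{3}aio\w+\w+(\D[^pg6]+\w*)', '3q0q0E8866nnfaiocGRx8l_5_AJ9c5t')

2 groups means the one result is a tuple of 2 captured strings — 1 here.

[('q0q', 'c5t')]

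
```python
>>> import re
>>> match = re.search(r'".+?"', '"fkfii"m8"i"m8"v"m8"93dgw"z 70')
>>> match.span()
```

(0, 7)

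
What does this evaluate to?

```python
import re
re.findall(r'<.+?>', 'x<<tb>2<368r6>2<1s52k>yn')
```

['<<tb>', '<368r6>', '<1s52k>']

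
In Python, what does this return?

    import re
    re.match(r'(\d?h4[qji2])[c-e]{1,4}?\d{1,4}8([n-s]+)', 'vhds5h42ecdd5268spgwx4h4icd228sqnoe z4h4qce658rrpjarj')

The pattern matches optionally a digit, then the literal 'h4', then one of [qji2] (captured); then 1 to 4 of a character in [c-e] (lazy), then 1 to 4 of a digit, then the literal '8'; then one or more of a character in [n-s] (captured).
`re.match` won't scan ahead — the pattern has to work from the very first character.
Here position 0 doesn't satisfy it, so the call returns None.

None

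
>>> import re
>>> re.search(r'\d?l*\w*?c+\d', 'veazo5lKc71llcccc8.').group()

'veazo5lKc7'

This matches optionally a digit, then zero or more of the literal 'l'; then zero or more of a word character (lazy), then one or more of the literal 'c', then a digit.
`re.search` tries every starting position until one works.
The match spans [0:10] → 'veazo5lKc7'.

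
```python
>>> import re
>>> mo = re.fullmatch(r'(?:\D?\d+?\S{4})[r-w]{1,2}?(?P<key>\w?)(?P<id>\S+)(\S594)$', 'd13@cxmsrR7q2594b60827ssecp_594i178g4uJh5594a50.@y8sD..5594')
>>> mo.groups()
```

('r', 'R7q2594b60827ssecp_594i178g4uJh5594a50.@y8sD..', '5594')

The match spans [0:59] → 'd13@cxmsrR7q2594b60827ssecp_594i178g4uJh5594a50.@y8sD..5594'.
Captured: group 1 = 'r', group 2 = 'R7q2594b60827ssecp_594i178g4uJh5594a50.@y8sD..', group 3 = '5594'.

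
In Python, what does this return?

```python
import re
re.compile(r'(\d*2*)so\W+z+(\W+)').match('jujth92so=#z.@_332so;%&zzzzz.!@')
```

None

The pattern matches zero or more of a digit, then zero or more of the literal '2' (captured); then the literal 'so', then one or more of a non-word character, then one or more of the literal 'z'; then one or more of a non-word character (captured).
With `match`, the pattern is implicitly anchored at the beginning.
Here the pattern fails at index 0, so the call returns None.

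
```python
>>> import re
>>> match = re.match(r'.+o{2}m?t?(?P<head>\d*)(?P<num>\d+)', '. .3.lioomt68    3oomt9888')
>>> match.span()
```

`re.match` only tries the pattern at the start of the string.
The match spans [0:26] → '. .3.lioomt68    3oomt9888'.

(0, 26)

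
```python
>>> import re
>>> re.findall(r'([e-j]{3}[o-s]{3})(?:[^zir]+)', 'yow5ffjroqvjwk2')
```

['ffjroq']

Because there's exactly one group, `findall` drops the full match and keeps group 1 from the one hit.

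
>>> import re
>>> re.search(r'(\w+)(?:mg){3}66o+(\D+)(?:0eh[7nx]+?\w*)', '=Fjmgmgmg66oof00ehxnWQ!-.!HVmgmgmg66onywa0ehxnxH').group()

Pattern: one or more of a word character (captured); then the literal 'mg' repeated 3 times, then the literal '66', then one or more of the literal 'o'; then one or more of a non-digit (captured); then the literal '0eh', then one or more of one of [7nx] (lazy), then zero or more of a word character (non-capturing group).
`re.search` scans for the first position where the pattern succeeds.
The match spans [26:48] → 'HVmgmgmg66onywa0ehxnxH'.
Captured: group 1 = 'HV', group 2 = 'nywa'.

'HVmgmgmg66onywa0ehxnxH'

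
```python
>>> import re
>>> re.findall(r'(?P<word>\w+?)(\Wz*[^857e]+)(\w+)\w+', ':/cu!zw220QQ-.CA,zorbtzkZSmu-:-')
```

[('cu', '!zw220QQ-.CA,zorbtzkZS', 'm')]

Pattern: one or more of a word character (lazy) (captured as 'word'); then a non-word character, then zero or more of the literal 'z', then one or more of any character except [857e] (captured); then one or more of a word character (captured); then one or more of a word character.
With 3 capturing groups, `findall` returns a 3-tuple per match.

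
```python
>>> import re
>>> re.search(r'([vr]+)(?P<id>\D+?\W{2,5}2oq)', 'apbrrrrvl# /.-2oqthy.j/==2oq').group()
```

The pattern matches one or more of one of [vr] (captured); then one or more of a non-digit (lazy), then 2 to 5 of a non-word character, then the literal '2oq' (captured as 'id').
Unlike `match`, `search` isn't anchored — it looks for the pattern anywhere in the string.
The match spans [3:17] → 'rrrrvl# /.-2oq'.
Captured: group 1 = 'rrrrv', group 2 = 'l# /.-2oq'.

'rrrrvl# /.-2oq'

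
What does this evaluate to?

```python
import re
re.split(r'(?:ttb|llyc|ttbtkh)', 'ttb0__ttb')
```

['', '0__', '']

Matches to split on: at [0:3] → 'ttb'; at [6:9] → 'ttb'.
Each match becomes a cut point; 3 segments remain.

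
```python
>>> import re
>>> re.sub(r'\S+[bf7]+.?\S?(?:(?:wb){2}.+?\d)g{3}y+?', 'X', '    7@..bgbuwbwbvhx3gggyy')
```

This matches one or more of a non-whitespace character, then one or more of one of [bf7]; then optionally any character, then optionally a non-whitespace character; then the literal 'wb' repeated 2 times, then one or more of any character (lazy), then a digit (non-capturing group); then exactly 3 of a literal 'g', then one or more of a literal 'y' (lazy).
Matches: at [4:24] → '7@..bgbuwbwbvhx3gggy'.
Each match is replaced by 'X'.

'    Xy'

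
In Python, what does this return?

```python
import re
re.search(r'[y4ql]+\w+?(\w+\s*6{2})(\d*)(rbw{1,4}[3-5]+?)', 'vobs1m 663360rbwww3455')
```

The pattern matches one or more of one of [y4ql]; then one or more of a word character (lazy); then one or more of a word character, then zero or more of whitespace, then exactly 2 of a literal '6' (captured); then zero or more of a digit (captured); then the literal 'rb', then 1 to 4 of a literal 'w', then one or more of a character in [3-5] (lazy) (captured).
`re.search` tries every starting position until one works.
Here no position works, so the call returns None.

None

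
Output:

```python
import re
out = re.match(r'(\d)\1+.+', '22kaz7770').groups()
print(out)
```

('2',)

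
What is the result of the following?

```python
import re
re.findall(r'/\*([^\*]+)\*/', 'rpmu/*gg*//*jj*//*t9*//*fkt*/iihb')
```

Walking the string: at [4:10] match '/*gg*/', group 1 = 'gg'; at [10:16] match '/*jj*/', group 1 = 'jj'; at [16:22] match '/*t9*/', group 1 = 't9'; at [22:29] match '/*fkt*/', group 1 = 'fkt'.
`findall` collects group 1 from each match (4 total).

['gg', 'jj', 't9', 'fkt']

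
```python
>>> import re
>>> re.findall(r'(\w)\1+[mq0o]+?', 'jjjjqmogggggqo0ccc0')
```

['j', 'g', 'c']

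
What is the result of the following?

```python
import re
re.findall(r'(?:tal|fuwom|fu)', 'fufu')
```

['fu', 'fu']

No capturing groups, so `findall` returns the 2 full match strings.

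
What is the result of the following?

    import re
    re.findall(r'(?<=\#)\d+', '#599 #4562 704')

['599', '4562']

The `(?=…)`/`(?<=…)` assertion just peeks at neighbouring text; it doesn't advance the match position.
Scanning left to right: at [1:4] → '599'; at [6:10] → '4562'.
With no groups in the pattern, `findall` gives back each whole match — 2 here.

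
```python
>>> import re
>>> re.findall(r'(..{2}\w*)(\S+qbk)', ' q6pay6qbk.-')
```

[(' q6pay', '6qbk')]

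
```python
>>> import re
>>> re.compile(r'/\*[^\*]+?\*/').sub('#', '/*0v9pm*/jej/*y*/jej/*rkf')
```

Every occurrence is swapped for '#'.

'#jej#jej/*rkf'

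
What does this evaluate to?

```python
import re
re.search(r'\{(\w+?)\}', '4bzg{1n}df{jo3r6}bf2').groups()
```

`re.search` tries every starting position until one works.
The match spans [4:8] → '{1n}'.
Captured: group 1 = '1n'.

('1n',)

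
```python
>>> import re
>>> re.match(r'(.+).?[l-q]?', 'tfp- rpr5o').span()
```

(0, 10)

With `match`, the pattern is implicitly anchored at the beginning.
The match spans [0:10] → 'tfp- rpr5o'.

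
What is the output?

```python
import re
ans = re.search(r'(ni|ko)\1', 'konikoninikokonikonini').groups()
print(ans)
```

('ni',)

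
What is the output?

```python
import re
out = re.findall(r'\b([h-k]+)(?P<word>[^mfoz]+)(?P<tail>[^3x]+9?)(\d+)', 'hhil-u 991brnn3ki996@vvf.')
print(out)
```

With 4 capturing groups, `findall` returns a 4-tuple per match.

[('hhi', 'l-u 991brnn3ki9', '9', '6')]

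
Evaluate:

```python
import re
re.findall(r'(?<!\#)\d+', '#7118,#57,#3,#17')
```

`(?!…)`/`(?<!…)` only lets a position through if the neighbouring text does NOT match; no characters are consumed.
Matches: at [2:5] → '118'; at [8:9] → '7'; at [15:16] → '7'.
No capturing groups, so `findall` returns the 3 full match strings.

['118', '7', '7']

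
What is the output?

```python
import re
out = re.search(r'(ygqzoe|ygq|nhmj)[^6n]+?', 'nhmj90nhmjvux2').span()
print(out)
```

(0, 5)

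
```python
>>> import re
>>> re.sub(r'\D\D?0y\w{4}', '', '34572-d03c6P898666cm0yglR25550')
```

'34572-d03c6P8986665550'

Every occurrence is swapped for ''.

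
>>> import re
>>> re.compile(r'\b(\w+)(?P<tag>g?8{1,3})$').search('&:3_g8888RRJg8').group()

'3_g8888RRJg8'

The pattern matches a word boundary (`\b`, zero-width); then one or more of a word character (captured); then optionally a literal 'g', then 1 to 3 of a literal '8' (captured as 'tag'); then anchored at the end.
`re.search` scans for the first position where the pattern succeeds.
The match spans [2:14] → '3_g8888RRJg8'.
Captured: group 1 = '3_g8888RRJg', group 2 = '8'.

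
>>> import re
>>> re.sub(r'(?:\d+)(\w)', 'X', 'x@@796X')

'x@@X'

Pattern: one or more of a digit (non-capturing group); then a word character (captured).
Matches: at [3:7] → '796X'.
`sub` substitutes 'X' at each match site.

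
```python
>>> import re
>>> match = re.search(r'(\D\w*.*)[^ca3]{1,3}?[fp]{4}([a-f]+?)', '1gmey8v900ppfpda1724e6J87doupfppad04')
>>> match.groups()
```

('gmey8v900ppfpda1724e6J87do', 'a')

This matches a non-digit, then zero or more of a word character, then zero or more of any character (captured); then 1 to 3 of any character except [ca3] (lazy), then exactly 4 of one of [fp]; then one or more of a character in [a-f] (lazy) (captured).
A `+?`/`*?`/`{m,n}?` starts at its minimum and grows only as far as needed for what follows to match.
`search` walks the string left to right and returns the first match it finds.
The match spans [1:33] → 'gmey8v900ppfpda1724e6J87doupfppa'.
Captured: group 1 = 'gmey8v900ppfpda1724e6J87do', group 2 = 'a'.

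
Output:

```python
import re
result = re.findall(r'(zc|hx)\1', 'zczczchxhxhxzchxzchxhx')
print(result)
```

The backreference `\1` re-matches whatever the first group consumed, character for character.
Matches: at [0:4] match 'zczc', group 1 = 'zc'; at [6:10] match 'hxhx', group 1 = 'hx'; at [18:22] match 'hxhx', group 1 = 'hx'.
`findall` collects group 1 from each match (3 total).

['zc', 'hx', 'hx']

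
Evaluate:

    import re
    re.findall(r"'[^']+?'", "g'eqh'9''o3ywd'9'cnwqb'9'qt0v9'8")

["'eqh'", "'o3ywd'", "'cnwqb'", "'qt0v9'"]

With no groups in the pattern, `findall` gives back each whole match — 4 here.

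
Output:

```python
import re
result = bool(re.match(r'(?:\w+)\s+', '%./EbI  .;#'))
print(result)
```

False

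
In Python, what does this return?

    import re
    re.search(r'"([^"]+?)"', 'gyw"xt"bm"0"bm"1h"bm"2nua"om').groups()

('xt',)

`re.search` scans for the first position where the pattern succeeds.
The match spans [3:7] → '"xt"'.
Captured: group 1 = 'xt'.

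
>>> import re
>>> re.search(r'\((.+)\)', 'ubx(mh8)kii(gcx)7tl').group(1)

'mh8)kii(gcx'

`search` walks the string left to right and returns the first match it finds.
The match spans [3:16] → '(mh8)kii(gcx)'.
Captured: group 1 = 'mh8)kii(gcx'.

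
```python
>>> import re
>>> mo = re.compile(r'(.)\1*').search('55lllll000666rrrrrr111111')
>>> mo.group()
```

'55'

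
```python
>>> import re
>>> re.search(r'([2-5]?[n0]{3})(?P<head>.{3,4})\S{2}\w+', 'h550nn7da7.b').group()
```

'50nn7da7.b'

Pattern: optionally a character in [2-5], then exactly 3 of one of [n0] (captured); then 3 to 4 of any character (captured as 'head'); then exactly 2 of a non-whitespace character, then one or more of a word character.
The match spans [2:12] → '50nn7da7.b'.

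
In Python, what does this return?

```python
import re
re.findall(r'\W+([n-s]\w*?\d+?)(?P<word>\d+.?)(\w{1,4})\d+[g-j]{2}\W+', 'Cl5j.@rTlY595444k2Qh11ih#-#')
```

[('rTlY5', '95444k', '2Qh1')]

`findall` packs the 3 group values into a tuple for every match.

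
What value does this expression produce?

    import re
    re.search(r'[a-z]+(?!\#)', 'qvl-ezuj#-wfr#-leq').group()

The negative lookahead/lookbehind blocks any match where the forbidden context is present.
`re.search` tries every starting position until one works.
The match spans [0:3] → 'qvl'.

'qvl'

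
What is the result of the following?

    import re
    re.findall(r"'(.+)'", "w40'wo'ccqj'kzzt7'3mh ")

Scanning left to right: at [3:18] match "'wo'ccqj'kzzt7'", group 1 = "wo'ccqj'kzzt7".
With a single group, `findall` returns only what that group captured — 1 item.

["wo'ccqj'kzzt7"]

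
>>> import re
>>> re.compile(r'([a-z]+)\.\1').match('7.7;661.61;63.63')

None

`\1` is not a pattern — it's the concrete string captured by group 1, re-applied verbatim.
`re.match` won't scan ahead — the pattern has to work from the very first character.
Here position 0 doesn't satisfy it, so the call returns None.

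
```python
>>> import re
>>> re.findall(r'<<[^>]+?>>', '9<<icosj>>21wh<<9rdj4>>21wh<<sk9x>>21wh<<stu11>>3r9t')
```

['<<icosj>>', '<<9rdj4>>', '<<sk9x>>', '<<stu11>>']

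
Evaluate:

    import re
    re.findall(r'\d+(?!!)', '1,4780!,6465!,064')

The negative lookaround is zero-width — it rules out positions where the adjacent text would match, without consuming anything.
With no groups in the pattern, `findall` gives back each whole match — 4 here.

['1', '478', '646', '064']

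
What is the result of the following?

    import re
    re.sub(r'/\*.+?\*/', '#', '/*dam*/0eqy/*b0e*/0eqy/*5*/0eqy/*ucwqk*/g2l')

'#0eqy#0eqy#0eqy#g2l'

A non-greedy quantifier consumes as few characters as it can — just enough that the remainder of the pattern still matches from where it stops; whatever follows it matches normally.
Matches: at [0:7] → '/*dam*/'; at [11:18] → '/*b0e*/'; at [22:27] → '/*5*/'; at [31:40] → '/*ucwqk*/'.
`sub` substitutes '#' at each match site.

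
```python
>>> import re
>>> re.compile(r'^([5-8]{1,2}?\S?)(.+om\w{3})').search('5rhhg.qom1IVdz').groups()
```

The pattern matches anchored at the start of the string; then 1 to 2 of a character in [5-8] (lazy), then optionally a non-whitespace character (captured); then one or more of any character, then the literal 'om', then exactly 3 of a word character (captured).
`re.search` tries every starting position until one works.
The match spans [0:12] → '5rhhg.qom1IV'.
Captured: group 1 = '5r', group 2 = 'hhg.qom1IV'.

('5r', 'hhg.qom1IV')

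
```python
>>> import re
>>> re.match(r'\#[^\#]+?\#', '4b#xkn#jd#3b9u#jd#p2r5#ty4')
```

With `match`, the pattern is implicitly anchored at the beginning.
Here the string doesn't start with a match, so the call returns None.

None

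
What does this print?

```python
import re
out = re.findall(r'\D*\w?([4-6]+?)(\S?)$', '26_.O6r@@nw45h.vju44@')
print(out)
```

Pattern: zero or more of a non-digit, then optionally a word character; then one or more of a character in [4-6] (lazy) (captured); then optionally a non-whitespace character (captured); then anchored at the end.
Walking the string: at [13:21] match 'h.vju44@', groups = ('4', '@').
2 groups means the one result is a tuple of 2 captured strings — 1 here.

[('4', '@')]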